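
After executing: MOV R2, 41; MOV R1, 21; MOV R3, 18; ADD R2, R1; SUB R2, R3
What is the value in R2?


Register state trace:
  MOV R2, 41  → R2 = 41
  MOV R1, 21  → R1 = 21
  MOV R3, 18  → R3 = 18
  ADD R2, R1  → R2 = 41 + 21 = 62
  SUB R2, R3  → R2 = 62 - 18 = 44
Final: R2 = 44

44


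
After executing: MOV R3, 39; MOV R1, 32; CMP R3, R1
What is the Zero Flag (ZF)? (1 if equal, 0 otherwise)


Register state trace:
  MOV R3, 39  → R3 = 39
  MOV R1, 32  → R1 = 32
  CMP R3, R1  → computes 39 - 32 = 7
  Result is nonzero, so values are not equal
ZF = 0

0


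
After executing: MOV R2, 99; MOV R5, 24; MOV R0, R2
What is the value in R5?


Register state trace:
  MOV R2, 99  → R2 = 99
  MOV R5, 24  → R5 = 24
  MOV R0, R2  → R0 = 99
Final: R5 = 24

24


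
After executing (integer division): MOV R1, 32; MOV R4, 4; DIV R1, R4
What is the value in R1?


Register state trace:
  MOV R1, 32  → R1 = 32
  MOV R4, 4  → R4 = 4
  DIV R1, R4  → R1 = 32 // 4 = 8
Final: R1 = 8

8


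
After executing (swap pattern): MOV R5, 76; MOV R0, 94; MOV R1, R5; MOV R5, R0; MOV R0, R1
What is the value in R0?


Register state trace (swap pattern):
  MOV R5, 76  → R5 = 76
  MOV R0, 94  → R0 = 94
  MOV R1, R5  → R1 = 76  (save R5)
  MOV R5, R0  → R5 = 94  (R5 gets R0's value)
  MOV R0, R1  → R0 = 76  (R0 gets saved value)
Final: R0 = 76

76


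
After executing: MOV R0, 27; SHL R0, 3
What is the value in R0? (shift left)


Register state trace:
  MOV R0, 27  → R0 = 27
  SHL R0, 3  → R0 = 27 << 3 = 27 * 2^3 = 216
Final: R0 = 216

216


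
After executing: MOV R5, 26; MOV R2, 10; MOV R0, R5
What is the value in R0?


Register state trace:
  MOV R5, 26  → R5 = 26
  MOV R2, 10  → R2 = 10
  MOV R0, R5  → R0 = 26
Final: R0 = 26

26


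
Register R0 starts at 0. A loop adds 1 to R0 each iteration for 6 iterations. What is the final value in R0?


Starting value: R0 = 0
  Iter 1: R0 = 0 + 1 = 1
  Iter 2: R0 = 1 + 1 = 2
  Iter 3: R0 = 2 + 1 = 3
  Iter 4: R0 = 3 + 1 = 4
  Iter 5: R0 = 4 + 1 = 5
  Iter 6: R0 = 5 + 1 = 6
Final: R0 = 6

6


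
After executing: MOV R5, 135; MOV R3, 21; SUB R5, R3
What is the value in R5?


Register state trace:
  MOV R5, 135  → R5 = 135
  MOV R3, 21  → R3 = 21
  SUB R5, R3  → R5 = 135 - 21 = 114
Final: R5 = 114

114


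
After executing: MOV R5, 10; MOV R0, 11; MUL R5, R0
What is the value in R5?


Register state trace:
  MOV R5, 10  → R5 = 10
  MOV R0, 11  → R0 = 11
  MUL R5, R0  → R5 = 10 * 11 = 110
Final: R5 = 110

110


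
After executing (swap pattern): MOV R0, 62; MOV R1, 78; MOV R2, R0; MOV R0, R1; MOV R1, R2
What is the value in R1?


Register state trace (swap pattern):
  MOV R0, 62  → R0 = 62
  MOV R1, 78  → R1 = 78
  MOV R2, R0  → R2 = 62  (save R0)
  MOV R0, R1  → R0 = 78  (R0 gets R1's value)
  MOV R1, R2  → R1 = 62  (R1 gets saved value)
Final: R1 = 62

62


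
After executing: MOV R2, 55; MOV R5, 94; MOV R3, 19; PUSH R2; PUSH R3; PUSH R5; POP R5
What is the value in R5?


Stack trace (top is rightmost):
  MOV R2, 55  → R2 = 55
  MOV R5, 94  → R5 = 94
  MOV R3, 19  → R3 = 19
  PUSH R2  → stack: [55]
  PUSH R3  → stack: [55, 19]
  PUSH R5  → stack: [55, 19, 94]
  POP R5  → R5 = 94, stack: [55, 19]
Final: R5 = 94

94


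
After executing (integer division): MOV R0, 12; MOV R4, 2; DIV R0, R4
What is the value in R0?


Register state trace:
  MOV R0, 12  → R0 = 12
  MOV R4, 2  → R4 = 2
  DIV R0, R4  → R0 = 12 // 2 = 6
Final: R0 = 6

6


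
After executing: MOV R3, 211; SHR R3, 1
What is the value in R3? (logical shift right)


Register state trace:
  MOV R3, 211  → R3 = 211
  SHR R3, 1  → R3 = 211 >> 1 = 211 // 2^1 = 105
Final: R3 = 105

105


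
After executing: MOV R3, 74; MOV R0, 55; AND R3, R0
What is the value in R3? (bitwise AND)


Register state trace:
  MOV R3, 74  → R3 = 74 (0b01001010)
  MOV R0, 55  → R0 = 55 (0b00110111)
  AND R3, R0  → R3 = 74 AND 55 = 2 (0b00000010)
Final: R3 = 2

2


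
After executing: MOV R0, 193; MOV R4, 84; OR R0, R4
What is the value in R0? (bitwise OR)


Register state trace:
  MOV R0, 193  → R0 = 193 (0b11000001)
  MOV R4, 84  → R4 = 84 (0b01010100)
  OR R0, R4   → R0 = 193 OR 84 = 213 (0b11010101)
Final: R0 = 213

213


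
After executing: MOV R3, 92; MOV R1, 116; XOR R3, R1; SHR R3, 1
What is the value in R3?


Register state trace:
  MOV R3, 92  → R3 = 92 (0b01011100)
  MOV R1, 116  → R1 = 116 (0b01110100)
  XOR R3, R1  → R3 = 92 XOR 116 = 40 (0b00101000)
  SHR R3, 1  → R3 = 40 >> 1 = 20
Final: R3 = 20

20


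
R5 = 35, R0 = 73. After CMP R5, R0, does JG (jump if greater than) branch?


Trace:
  R5 = 35, R0 = 73
  CMP R5, R0  → compares 35 vs 73
  JG checks: is 35 greater than 73?
  35 < 73, so condition is false
Branch taken: No

No


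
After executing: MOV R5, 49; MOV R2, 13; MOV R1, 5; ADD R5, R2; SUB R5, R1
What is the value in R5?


Register state trace:
  MOV R5, 49  → R5 = 49
  MOV R2, 13  → R2 = 13
  MOV R1, 5  → R1 = 5
  ADD R5, R2  → R5 = 49 + 13 = 62
  SUB R5, R1  → R5 = 62 - 5 = 57
Final: R5 = 57

57


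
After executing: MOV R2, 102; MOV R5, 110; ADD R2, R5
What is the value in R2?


Register state trace:
  MOV R2, 102  → R2 = 102
  MOV R5, 110  → R5 = 110
  ADD R2, R5  → R2 = 102 + 110 = 212
Final: R2 = 212

212


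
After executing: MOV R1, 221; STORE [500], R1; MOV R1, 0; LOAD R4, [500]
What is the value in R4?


Register and memory trace:
  MOV R1, 221  → R1 = 221
  STORE [500], R1  → mem[500] = 221
  MOV R1, 0  → R1 = 0
  LOAD R4, [500]  → R4 = mem[500] = 221
Final: R4 = 221

221


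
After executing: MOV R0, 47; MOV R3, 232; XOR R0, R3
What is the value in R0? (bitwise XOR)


Register state trace:
  MOV R0, 47  → R0 = 47 (0b00101111)
  MOV R3, 232  → R3 = 232 (0b11101000)
  XOR R0, R3  → R0 = 47 XOR 232 = 199 (0b11000111)
Final: R0 = 199

199


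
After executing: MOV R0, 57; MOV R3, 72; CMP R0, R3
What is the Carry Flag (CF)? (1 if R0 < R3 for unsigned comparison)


Register state trace:
  MOV R0, 57  → R0 = 57
  MOV R3, 72  → R3 = 72
  CMP R0, R3  → unsigned 57 - 72: borrow occurs
  57 < 72, so CF = 1
CF = 1

1


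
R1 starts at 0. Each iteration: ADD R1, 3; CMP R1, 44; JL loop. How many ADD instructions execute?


Loop trace (R1 starts at 0, target 44, step 3):
  ADD #1: R1 = 0 + 3 = 3  → 3 < 44, loop
  ADD #2: R1 = 3 + 3 = 6  → 6 < 44, loop
  ADD #3: R1 = 6 + 3 = 9  → 9 < 44, loop
  ADD #4: R1 = 9 + 3 = 12  → 12 < 44, loop
  ADD #5: R1 = 12 + 3 = 15  → 15 < 44, loop
  ADD #6: R1 = 15 + 3 = 18  → 18 < 44, loop
  ADD #7: R1 = 18 + 3 = 21  → 21 < 44, loop
  ADD #8: R1 = 21 + 3 = 24  → 24 < 44, loop
  ADD #9: R1 = 24 + 3 = 27  → 27 < 44, loop
  ADD #10: R1 = 27 + 3 = 30  → 30 < 44, loop
  ADD #11: R1 = 30 + 3 = 33  → 33 < 44, loop
  ADD #12: R1 = 33 + 3 = 36  → 36 < 44, loop
  ADD #13: R1 = 36 + 3 = 39  → 39 < 44, loop
  ADD #14: R1 = 39 + 3 = 42  → 42 < 44, loop
  ADD #15: R1 = 42 + 3 = 45  → 45 >= 44, exit
Total ADD instructions: 15

15


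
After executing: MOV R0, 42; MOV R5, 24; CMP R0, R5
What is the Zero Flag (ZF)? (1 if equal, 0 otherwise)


Register state trace:
  MOV R0, 42  → R0 = 42
  MOV R5, 24  → R5 = 24
  CMP R0, R5  → computes 42 - 24 = 18
  Result is nonzero, so values are not equal
ZF = 0

0


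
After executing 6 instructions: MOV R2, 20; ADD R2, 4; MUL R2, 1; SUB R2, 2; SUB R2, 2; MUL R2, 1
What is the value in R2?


Register state trace:
  MOV R2, 20  → R2 = 20
  ADD R2, 4  → R2 = 20 + 4 = 24
  MUL R2, 1  → R2 = 24 * 1 = 24
  SUB R2, 2  → R2 = 24 - 2 = 22
  SUB R2, 2  → R2 = 22 - 2 = 20
  MUL R2, 1  → R2 = 20 * 1 = 20
Final: R2 = 20

20


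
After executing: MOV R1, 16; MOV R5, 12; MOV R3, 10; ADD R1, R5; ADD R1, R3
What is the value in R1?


Register state trace:
  MOV R1, 16  → R1 = 16
  MOV R5, 12  → R5 = 12
  MOV R3, 10  → R3 = 10
  ADD R1, R5  → R1 = 16 + 12 = 28
  ADD R1, R3  → R1 = 28 + 10 = 38
Final: R1 = 38

38


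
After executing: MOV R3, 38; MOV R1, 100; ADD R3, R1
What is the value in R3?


Register state trace:
  MOV R3, 38  → R3 = 38
  MOV R1, 100  → R1 = 100
  ADD R3, R1  → R3 = 38 + 100 = 138
Final: R3 = 138

138


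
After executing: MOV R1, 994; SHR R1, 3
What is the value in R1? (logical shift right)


Register state trace:
  MOV R1, 994  → R1 = 994
  SHR R1, 3  → R1 = 994 >> 3 = 994 // 2^3 = 124
Final: R1 = 124

124


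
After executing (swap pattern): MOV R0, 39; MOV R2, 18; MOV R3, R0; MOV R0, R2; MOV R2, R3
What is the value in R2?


Register state trace (swap pattern):
  MOV R0, 39  → R0 = 39
  MOV R2, 18  → R2 = 18
  MOV R3, R0  → R3 = 39  (save R0)
  MOV R0, R2  → R0 = 18  (R0 gets R2's value)
  MOV R2, R3  → R2 = 39  (R2 gets saved value)
Final: R2 = 39

39


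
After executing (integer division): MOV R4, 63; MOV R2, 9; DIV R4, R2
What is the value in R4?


Register state trace:
  MOV R4, 63  → R4 = 63
  MOV R2, 9  → R2 = 9
  DIV R4, R2  → R4 = 63 // 9 = 7
Final: R4 = 7

7


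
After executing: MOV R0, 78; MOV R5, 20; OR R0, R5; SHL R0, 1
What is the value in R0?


Register state trace:
  MOV R0, 78  → R0 = 78 (0b01001110)
  MOV R5, 20  → R5 = 20 (0b00010100)
  OR R0, R5  → R0 = 78 OR 20 = 94 (0b01011110)
  SHL R0, 1  → R0 = 94 << 1 = 188
Final: R0 = 188

188


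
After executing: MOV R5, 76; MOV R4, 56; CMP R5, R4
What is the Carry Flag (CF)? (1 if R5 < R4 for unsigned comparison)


Register state trace:
  MOV R5, 76  → R5 = 76
  MOV R4, 56  → R4 = 56
  CMP R5, R4  → unsigned 76 - 56: no borrow
  76 >= 56, so CF = 0
CF = 0

0


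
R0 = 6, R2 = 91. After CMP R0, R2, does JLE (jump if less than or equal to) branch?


Trace:
  R0 = 6, R2 = 91
  CMP R0, R2  → compares 6 vs 91
  JLE checks: is 6 less than or equal to 91?
  6 < 91, so condition is true
Branch taken: Yes

Yes


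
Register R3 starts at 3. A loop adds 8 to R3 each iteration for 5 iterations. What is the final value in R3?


Starting value: R3 = 3
  Iter 1: R3 = 3 + 8 = 11
  Iter 2: R3 = 11 + 8 = 19
  Iter 3: R3 = 19 + 8 = 27
  Iter 4: R3 = 27 + 8 = 35
  Iter 5: R3 = 35 + 8 = 43
Final: R3 = 43

43


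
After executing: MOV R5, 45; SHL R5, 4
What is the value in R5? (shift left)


Register state trace:
  MOV R5, 45  → R5 = 45
  SHL R5, 4  → R5 = 45 << 4 = 45 * 2^4 = 720
Final: R5 = 720

720


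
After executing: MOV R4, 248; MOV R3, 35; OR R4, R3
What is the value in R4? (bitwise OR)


Register state trace:
  MOV R4, 248  → R4 = 248 (0b11111000)
  MOV R3, 35  → R3 = 35 (0b00100011)
  OR R4, R3   → R4 = 248 OR 35 = 251 (0b11111011)
Final: R4 = 251

251


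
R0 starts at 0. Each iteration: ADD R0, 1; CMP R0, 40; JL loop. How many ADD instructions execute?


Loop trace (R0 starts at 0, target 40, step 1):
  ADD #1: R0 = 0 + 1 = 1  → 1 < 40, loop
  ADD #2: R0 = 1 + 1 = 2  → 2 < 40, loop
  ADD #3: R0 = 2 + 1 = 3  → 3 < 40, loop
  ADD #4: R0 = 3 + 1 = 4  → 4 < 40, loop
  ADD #5: R0 = 4 + 1 = 5  → 5 < 40, loop
  ADD #6: R0 = 5 + 1 = 6  → 6 < 40, loop
  ADD #7: R0 = 6 + 1 = 7  → 7 < 40, loop
  ADD #8: R0 = 7 + 1 = 8  → 8 < 40, loop
  ADD #9: R0 = 8 + 1 = 9  → 9 < 40, loop
  ADD #10: R0 = 9 + 1 = 10  → 10 < 40, loop
  ADD #11: R0 = 10 + 1 = 11  → 11 < 40, loop
  ADD #12: R0 = 11 + 1 = 12  → 12 < 40, loop
  ADD #13: R0 = 12 + 1 = 13  → 13 < 40, loop
  ADD #14: R0 = 13 + 1 = 14  → 14 < 40, loop
  ADD #15: R0 = 14 + 1 = 15  → 15 < 40, loop
  ADD #16: R0 = 15 + 1 = 16  → 16 < 40, loop
  ADD #17: R0 = 16 + 1 = 17  → 17 < 40, loop
  ADD #18: R0 = 17 + 1 = 18  → 18 < 40, loop
  ADD #19: R0 = 18 + 1 = 19  → 19 < 40, loop
  ADD #20: R0 = 19 + 1 = 20  → 20 < 40, loop
  ADD #21: R0 = 20 + 1 = 21  → 21 < 40, loop
  ADD #22: R0 = 21 + 1 = 22  → 22 < 40, loop
  ADD #23: R0 = 22 + 1 = 23  → 23 < 40, loop
  ADD #24: R0 = 23 + 1 = 24  → 24 < 40, loop
  ADD #25: R0 = 24 + 1 = 25  → 25 < 40, loop
  ADD #26: R0 = 25 + 1 = 26  → 26 < 40, loop
  ADD #27: R0 = 26 + 1 = 27  → 27 < 40, loop
  ADD #28: R0 = 27 + 1 = 28  → 28 < 40, loop
  ADD #29: R0 = 28 + 1 = 29  → 29 < 40, loop
  ADD #30: R0 = 29 + 1 = 30  → 30 < 40, loop
  ADD #31: R0 = 30 + 1 = 31  → 31 < 40, loop
  ADD #32: R0 = 31 + 1 = 32  → 32 < 40, loop
  ADD #33: R0 = 32 + 1 = 33  → 33 < 40, loop
  ADD #34: R0 = 33 + 1 = 34  → 34 < 40, loop
  ADD #35: R0 = 34 + 1 = 35  → 35 < 40, loop
  ADD #36: R0 = 35 + 1 = 36  → 36 < 40, loop
  ADD #37: R0 = 36 + 1 = 37  → 37 < 40, loop
  ADD #38: R0 = 37 + 1 = 38  → 38 < 40, loop
  ADD #39: R0 = 38 + 1 = 39  → 39 < 40, loop
  ADD #40: R0 = 39 + 1 = 40  → 40 >= 40, exit
Total ADD instructions: 40

40


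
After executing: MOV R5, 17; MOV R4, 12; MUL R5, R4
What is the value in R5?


Register state trace:
  MOV R5, 17  → R5 = 17
  MOV R4, 12  → R4 = 12
  MUL R5, R4  → R5 = 17 * 12 = 204
Final: R5 = 204

204


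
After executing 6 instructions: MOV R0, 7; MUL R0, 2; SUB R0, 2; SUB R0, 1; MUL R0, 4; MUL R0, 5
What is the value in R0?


Register state trace:
  MOV R0, 7  → R0 = 7
  MUL R0, 2  → R0 = 7 * 2 = 14
  SUB R0, 2  → R0 = 14 - 2 = 12
  SUB R0, 1  → R0 = 12 - 1 = 11
  MUL R0, 4  → R0 = 11 * 4 = 44
  MUL R0, 5  → R0 = 44 * 5 = 220
Final: R0 = 220

220


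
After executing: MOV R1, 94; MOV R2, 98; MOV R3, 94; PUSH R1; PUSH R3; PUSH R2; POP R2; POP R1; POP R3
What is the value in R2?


Stack trace (top is rightmost):
  MOV R1, 94  → R1 = 94
  MOV R2, 98  → R2 = 98
  MOV R3, 94  → R3 = 94
  PUSH R1  → stack: [94]
  PUSH R3  → stack: [94, 94]
  PUSH R2  → stack: [94, 94, 98]
  POP R2  → R2 = 98, stack: [94, 94]
  POP R1  → R1 = 94, stack: [94]
  POP R3  → R3 = 94, stack: []
Final: R2 = 98

98


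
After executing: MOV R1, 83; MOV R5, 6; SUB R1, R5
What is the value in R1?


Register state trace:
  MOV R1, 83  → R1 = 83
  MOV R5, 6  → R5 = 6
  SUB R1, R5  → R1 = 83 - 6 = 77
Final: R1 = 77

77


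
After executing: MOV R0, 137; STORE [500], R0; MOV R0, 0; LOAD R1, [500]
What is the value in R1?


Register and memory trace:
  MOV R0, 137  → R0 = 137
  STORE [500], R0  → mem[500] = 137
  MOV R0, 0  → R0 = 0
  LOAD R1, [500]  → R1 = mem[500] = 137
Final: R1 = 137

137


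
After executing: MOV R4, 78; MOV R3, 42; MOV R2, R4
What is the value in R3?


Register state trace:
  MOV R4, 78  → R4 = 78
  MOV R3, 42  → R3 = 42
  MOV R2, R4  → R2 = 78
Final: R3 = 42

42


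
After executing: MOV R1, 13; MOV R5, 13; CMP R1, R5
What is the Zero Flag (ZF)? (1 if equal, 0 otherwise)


Register state trace:
  MOV R1, 13  → R1 = 13
  MOV R5, 13  → R5 = 13
  CMP R1, R5  → computes 13 - 13 = 0
  Result is zero, so values are equal
ZF = 1

1


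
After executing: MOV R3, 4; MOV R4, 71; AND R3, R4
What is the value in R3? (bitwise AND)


Register state trace:
  MOV R3, 4  → R3 = 4 (0b00000100)
  MOV R4, 71  → R4 = 71 (0b01000111)
  AND R3, R4  → R3 = 4 AND 71 = 4 (0b00000100)
Final: R3 = 4

4


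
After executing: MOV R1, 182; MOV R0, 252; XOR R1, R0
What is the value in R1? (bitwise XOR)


Register state trace:
  MOV R1, 182  → R1 = 182 (0b10110110)
  MOV R0, 252  → R0 = 252 (0b11111100)
  XOR R1, R0  → R1 = 182 XOR 252 = 74 (0b01001010)
Final: R1 = 74

74


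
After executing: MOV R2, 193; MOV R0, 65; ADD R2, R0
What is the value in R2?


Register state trace:
  MOV R2, 193  → R2 = 193
  MOV R0, 65  → R0 = 65
  ADD R2, R0  → R2 = 193 + 65 = 258
Final: R2 = 258

258


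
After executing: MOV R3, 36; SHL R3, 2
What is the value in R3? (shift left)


Register state trace:
  MOV R3, 36  → R3 = 36
  SHL R3, 2  → R3 = 36 << 2 = 36 * 2^2 = 144
Final: R3 = 144

144


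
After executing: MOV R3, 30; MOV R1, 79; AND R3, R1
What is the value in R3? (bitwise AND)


Register state trace:
  MOV R3, 30  → R3 = 30 (0b00011110)
  MOV R1, 79  → R1 = 79 (0b01001111)
  AND R3, R1  → R3 = 30 AND 79 = 14 (0b00001110)
Final: R3 = 14

14


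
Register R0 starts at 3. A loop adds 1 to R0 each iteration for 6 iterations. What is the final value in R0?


Starting value: R0 = 3
  Iter 1: R0 = 3 + 1 = 4
  Iter 2: R0 = 4 + 1 = 5
  Iter 3: R0 = 5 + 1 = 6
  Iter 4: R0 = 6 + 1 = 7
  Iter 5: R0 = 7 + 1 = 8
  Iter 6: R0 = 8 + 1 = 9
Final: R0 = 9

9


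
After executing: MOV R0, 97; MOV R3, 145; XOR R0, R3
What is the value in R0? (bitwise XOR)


Register state trace:
  MOV R0, 97  → R0 = 97 (0b01100001)
  MOV R3, 145  → R3 = 145 (0b10010001)
  XOR R0, R3  → R0 = 97 XOR 145 = 240 (0b11110000)
Final: R0 = 240

240


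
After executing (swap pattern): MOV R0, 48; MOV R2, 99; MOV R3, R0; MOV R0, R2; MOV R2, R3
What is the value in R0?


Register state trace (swap pattern):
  MOV R0, 48  → R0 = 48
  MOV R2, 99  → R2 = 99
  MOV R3, R0  → R3 = 48  (save R0)
  MOV R0, R2  → R0 = 99  (R0 gets R2's value)
  MOV R2, R3  → R2 = 48  (R2 gets saved value)
Final: R0 = 99

99


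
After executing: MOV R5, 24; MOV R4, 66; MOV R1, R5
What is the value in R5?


Register state trace:
  MOV R5, 24  → R5 = 24
  MOV R4, 66  → R4 = 66
  MOV R1, R5  → R1 = 24
Final: R5 = 24

24


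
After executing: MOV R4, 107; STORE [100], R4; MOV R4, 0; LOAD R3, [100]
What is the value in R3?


Register and memory trace:
  MOV R4, 107  → R4 = 107
  STORE [100], R4  → mem[100] = 107
  MOV R4, 0  → R4 = 0
  LOAD R3, [100]  → R3 = mem[100] = 107
Final: R3 = 107

107


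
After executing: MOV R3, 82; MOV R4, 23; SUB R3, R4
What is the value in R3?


Register state trace:
  MOV R3, 82  → R3 = 82
  MOV R4, 23  → R4 = 23
  SUB R3, R4  → R3 = 82 - 23 = 59
Final: R3 = 59

59


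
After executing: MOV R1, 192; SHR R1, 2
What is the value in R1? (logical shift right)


Register state trace:
  MOV R1, 192  → R1 = 192
  SHR R1, 2  → R1 = 192 >> 2 = 192 // 2^2 = 48
Final: R1 = 48

48


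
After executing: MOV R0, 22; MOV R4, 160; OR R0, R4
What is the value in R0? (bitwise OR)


Register state trace:
  MOV R0, 22  → R0 = 22 (0b00010110)
  MOV R4, 160  → R4 = 160 (0b10100000)
  OR R0, R4   → R0 = 22 OR 160 = 182 (0b10110110)
Final: R0 = 182

182


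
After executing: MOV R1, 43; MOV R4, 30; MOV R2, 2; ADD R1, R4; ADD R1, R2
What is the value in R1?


Register state trace:
  MOV R1, 43  → R1 = 43
  MOV R4, 30  → R4 = 30
  MOV R2, 2  → R2 = 2
  ADD R1, R4  → R1 = 43 + 30 = 73
  ADD R1, R2  → R1 = 73 + 2 = 75
Final: R1 = 75

75


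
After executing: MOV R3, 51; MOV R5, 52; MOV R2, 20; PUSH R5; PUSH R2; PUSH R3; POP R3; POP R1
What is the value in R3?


Stack trace (top is rightmost):
  MOV R3, 51  → R3 = 51
  MOV R5, 52  → R5 = 52
  MOV R2, 20  → R2 = 20
  PUSH R5  → stack: [52]
  PUSH R2  → stack: [52, 20]
  PUSH R3  → stack: [52, 20, 51]
  POP R3  → R3 = 51, stack: [52, 20]
  POP R1  → R1 = 20, stack: [52]
Final: R3 = 51

51


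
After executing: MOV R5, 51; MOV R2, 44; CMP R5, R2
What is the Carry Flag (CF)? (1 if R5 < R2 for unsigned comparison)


Register state trace:
  MOV R5, 51  → R5 = 51
  MOV R2, 44  → R2 = 44
  CMP R5, R2  → unsigned 51 - 44: no borrow
  51 >= 44, so CF = 0
CF = 0

0


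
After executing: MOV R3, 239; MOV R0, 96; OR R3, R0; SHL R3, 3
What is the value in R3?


Register state trace:
  MOV R3, 239  → R3 = 239 (0b11101111)
  MOV R0, 96  → R0 = 96 (0b01100000)
  OR R3, R0  → R3 = 239 OR 96 = 239 (0b11101111)
  SHL R3, 3  → R3 = 239 << 3 = 1912
Final: R3 = 1912

1912


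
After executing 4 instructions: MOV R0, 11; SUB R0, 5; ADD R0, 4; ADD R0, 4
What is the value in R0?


Register state trace:
  MOV R0, 11  → R0 = 11
  SUB R0, 5  → R0 = 11 - 5 = 6
  ADD R0, 4  → R0 = 6 + 4 = 10
  ADD R0, 4  → R0 = 10 + 4 = 14
Final: R0 = 14

14


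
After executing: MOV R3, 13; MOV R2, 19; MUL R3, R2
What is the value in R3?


Register state trace:
  MOV R3, 13  → R3 = 13
  MOV R2, 19  → R2 = 19
  MUL R3, R2  → R3 = 13 * 19 = 247
Final: R3 = 247

247


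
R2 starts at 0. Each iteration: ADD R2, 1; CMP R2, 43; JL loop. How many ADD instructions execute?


Loop trace (R2 starts at 0, target 43, step 1):
  ADD #1: R2 = 0 + 1 = 1  → 1 < 43, loop
  ADD #2: R2 = 1 + 1 = 2  → 2 < 43, loop
  ADD #3: R2 = 2 + 1 = 3  → 3 < 43, loop
  ADD #4: R2 = 3 + 1 = 4  → 4 < 43, loop
  ADD #5: R2 = 4 + 1 = 5  → 5 < 43, loop
  ADD #6: R2 = 5 + 1 = 6  → 6 < 43, loop
  ADD #7: R2 = 6 + 1 = 7  → 7 < 43, loop
  ADD #8: R2 = 7 + 1 = 8  → 8 < 43, loop
  ADD #9: R2 = 8 + 1 = 9  → 9 < 43, loop
  ADD #10: R2 = 9 + 1 = 10  → 10 < 43, loop
  ADD #11: R2 = 10 + 1 = 11  → 11 < 43, loop
  ADD #12: R2 = 11 + 1 = 12  → 12 < 43, loop
  ADD #13: R2 = 12 + 1 = 13  → 13 < 43, loop
  ADD #14: R2 = 13 + 1 = 14  → 14 < 43, loop
  ADD #15: R2 = 14 + 1 = 15  → 15 < 43, loop
  ADD #16: R2 = 15 + 1 = 16  → 16 < 43, loop
  ADD #17: R2 = 16 + 1 = 17  → 17 < 43, loop
  ADD #18: R2 = 17 + 1 = 18  → 18 < 43, loop
  ADD #19: R2 = 18 + 1 = 19  → 19 < 43, loop
  ADD #20: R2 = 19 + 1 = 20  → 20 < 43, loop
  ADD #21: R2 = 20 + 1 = 21  → 21 < 43, loop
  ADD #22: R2 = 21 + 1 = 22  → 22 < 43, loop
  ADD #23: R2 = 22 + 1 = 23  → 23 < 43, loop
  ADD #24: R2 = 23 + 1 = 24  → 24 < 43, loop
  ADD #25: R2 = 24 + 1 = 25  → 25 < 43, loop
  ADD #26: R2 = 25 + 1 = 26  → 26 < 43, loop
  ADD #27: R2 = 26 + 1 = 27  → 27 < 43, loop
  ADD #28: R2 = 27 + 1 = 28  → 28 < 43, loop
  ADD #29: R2 = 28 + 1 = 29  → 29 < 43, loop
  ADD #30: R2 = 29 + 1 = 30  → 30 < 43, loop
  ADD #31: R2 = 30 + 1 = 31  → 31 < 43, loop
  ADD #32: R2 = 31 + 1 = 32  → 32 < 43, loop
  ADD #33: R2 = 32 + 1 = 33  → 33 < 43, loop
  ADD #34: R2 = 33 + 1 = 34  → 34 < 43, loop
  ADD #35: R2 = 34 + 1 = 35  → 35 < 43, loop
  ADD #36: R2 = 35 + 1 = 36  → 36 < 43, loop
  ADD #37: R2 = 36 + 1 = 37  → 37 < 43, loop
  ADD #38: R2 = 37 + 1 = 38  → 38 < 43, loop
  ADD #39: R2 = 38 + 1 = 39  → 39 < 43, loop
  ADD #40: R2 = 39 + 1 = 40  → 40 < 43, loop
  ADD #41: R2 = 40 + 1 = 41  → 41 < 43, loop
  ADD #42: R2 = 41 + 1 = 42  → 42 < 43, loop
  ADD #43: R2 = 42 + 1 = 43  → 43 >= 43, exit
Total ADD instructions: 43

43


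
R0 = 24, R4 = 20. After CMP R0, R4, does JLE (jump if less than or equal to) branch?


Trace:
  R0 = 24, R4 = 20
  CMP R0, R4  → compares 24 vs 20
  JLE checks: is 24 less than or equal to 20?
  24 > 20, so condition is false
Branch taken: No

No


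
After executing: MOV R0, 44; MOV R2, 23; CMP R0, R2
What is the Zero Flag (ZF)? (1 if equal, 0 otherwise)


Register state trace:
  MOV R0, 44  → R0 = 44
  MOV R2, 23  → R2 = 23
  CMP R0, R2  → computes 44 - 23 = 21
  Result is nonzero, so values are not equal
ZF = 0

0


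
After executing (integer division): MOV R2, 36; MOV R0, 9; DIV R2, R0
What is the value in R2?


Register state trace:
  MOV R2, 36  → R2 = 36
  MOV R0, 9  → R0 = 9
  DIV R2, R0  → R2 = 36 // 9 = 4
Final: R2 = 4

4


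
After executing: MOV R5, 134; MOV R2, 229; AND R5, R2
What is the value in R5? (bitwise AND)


Register state trace:
  MOV R5, 134  → R5 = 134 (0b10000110)
  MOV R2, 229  → R2 = 229 (0b11100101)
  AND R5, R2  → R5 = 134 AND 229 = 132 (0b10000100)
Final: R5 = 132

132


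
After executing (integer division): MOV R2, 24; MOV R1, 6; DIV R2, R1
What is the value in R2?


Register state trace:
  MOV R2, 24  → R2 = 24
  MOV R1, 6  → R1 = 6
  DIV R2, R1  → R2 = 24 // 6 = 4
Final: R2 = 4

4


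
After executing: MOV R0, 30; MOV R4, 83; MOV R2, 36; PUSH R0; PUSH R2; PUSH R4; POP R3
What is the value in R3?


Stack trace (top is rightmost):
  MOV R0, 30  → R0 = 30
  MOV R4, 83  → R4 = 83
  MOV R2, 36  → R2 = 36
  PUSH R0  → stack: [30]
  PUSH R2  → stack: [30, 36]
  PUSH R4  → stack: [30, 36, 83]
  POP R3  → R3 = 83, stack: [30, 36]
Final: R3 = 83

83


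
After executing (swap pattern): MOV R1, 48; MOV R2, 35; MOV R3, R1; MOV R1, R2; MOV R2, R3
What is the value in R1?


Register state trace (swap pattern):
  MOV R1, 48  → R1 = 48
  MOV R2, 35  → R2 = 35
  MOV R3, R1  → R3 = 48  (save R1)
  MOV R1, R2  → R1 = 35  (R1 gets R2's value)
  MOV R2, R3  → R2 = 48  (R2 gets saved value)
Final: R1 = 35

35


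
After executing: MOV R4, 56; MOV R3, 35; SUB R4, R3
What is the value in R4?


Register state trace:
  MOV R4, 56  → R4 = 56
  MOV R3, 35  → R3 = 35
  SUB R4, R3  → R4 = 56 - 35 = 21
Final: R4 = 21

21


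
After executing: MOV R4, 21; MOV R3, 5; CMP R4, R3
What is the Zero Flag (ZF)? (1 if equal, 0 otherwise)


Register state trace:
  MOV R4, 21  → R4 = 21
  MOV R3, 5  → R3 = 5
  CMP R4, R3  → computes 21 - 5 = 16
  Result is nonzero, so values are not equal
ZF = 0

0


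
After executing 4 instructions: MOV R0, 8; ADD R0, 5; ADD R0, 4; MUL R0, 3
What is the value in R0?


Register state trace:
  MOV R0, 8  → R0 = 8
  ADD R0, 5  → R0 = 8 + 5 = 13
  ADD R0, 4  → R0 = 13 + 4 = 17
  MUL R0, 3  → R0 = 17 * 3 = 51
Final: R0 = 51

51


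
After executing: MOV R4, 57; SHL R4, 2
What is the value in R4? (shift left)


Register state trace:
  MOV R4, 57  → R4 = 57
  SHL R4, 2  → R4 = 57 << 2 = 57 * 2^2 = 228
Final: R4 = 228

228


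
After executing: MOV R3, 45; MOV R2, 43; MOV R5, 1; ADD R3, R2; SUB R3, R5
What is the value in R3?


Register state trace:
  MOV R3, 45  → R3 = 45
  MOV R2, 43  → R2 = 43
  MOV R5, 1  → R5 = 1
  ADD R3, R2  → R3 = 45 + 43 = 88
  SUB R3, R5  → R3 = 88 - 1 = 87
Final: R3 = 87

87


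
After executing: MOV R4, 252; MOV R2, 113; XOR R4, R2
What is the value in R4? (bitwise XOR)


Register state trace:
  MOV R4, 252  → R4 = 252 (0b11111100)
  MOV R2, 113  → R2 = 113 (0b01110001)
  XOR R4, R2  → R4 = 252 XOR 113 = 141 (0b10001101)
Final: R4 = 141

141


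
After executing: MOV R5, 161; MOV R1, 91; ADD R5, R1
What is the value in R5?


Register state trace:
  MOV R5, 161  → R5 = 161
  MOV R1, 91  → R1 = 91
  ADD R5, R1  → R5 = 161 + 91 = 252
Final: R5 = 252

252


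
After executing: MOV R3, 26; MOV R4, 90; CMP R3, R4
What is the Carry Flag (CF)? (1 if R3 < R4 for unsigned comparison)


Register state trace:
  MOV R3, 26  → R3 = 26
  MOV R4, 90  → R4 = 90
  CMP R3, R4  → unsigned 26 - 90: borrow occurs
  26 < 90, so CF = 1
CF = 1

1


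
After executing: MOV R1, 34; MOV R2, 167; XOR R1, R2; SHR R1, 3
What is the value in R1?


Register state trace:
  MOV R1, 34  → R1 = 34 (0b00100010)
  MOV R2, 167  → R2 = 167 (0b10100111)
  XOR R1, R2  → R1 = 34 XOR 167 = 133 (0b10000101)
  SHR R1, 3  → R1 = 133 >> 3 = 16
Final: R1 = 16

16


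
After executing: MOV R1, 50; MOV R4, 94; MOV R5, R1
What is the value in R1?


Register state trace:
  MOV R1, 50  → R1 = 50
  MOV R4, 94  → R4 = 94
  MOV R5, R1  → R5 = 50
Final: R1 = 50

50


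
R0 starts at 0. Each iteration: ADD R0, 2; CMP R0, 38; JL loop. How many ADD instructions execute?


Loop trace (R0 starts at 0, target 38, step 2):
  ADD #1: R0 = 0 + 2 = 2  → 2 < 38, loop
  ADD #2: R0 = 2 + 2 = 4  → 4 < 38, loop
  ADD #3: R0 = 4 + 2 = 6  → 6 < 38, loop
  ADD #4: R0 = 6 + 2 = 8  → 8 < 38, loop
  ADD #5: R0 = 8 + 2 = 10  → 10 < 38, loop
  ADD #6: R0 = 10 + 2 = 12  → 12 < 38, loop
  ADD #7: R0 = 12 + 2 = 14  → 14 < 38, loop
  ADD #8: R0 = 14 + 2 = 16  → 16 < 38, loop
  ADD #9: R0 = 16 + 2 = 18  → 18 < 38, loop
  ADD #10: R0 = 18 + 2 = 20  → 20 < 38, loop
  ADD #11: R0 = 20 + 2 = 22  → 22 < 38, loop
  ADD #12: R0 = 22 + 2 = 24  → 24 < 38, loop
  ADD #13: R0 = 24 + 2 = 26  → 26 < 38, loop
  ADD #14: R0 = 26 + 2 = 28  → 28 < 38, loop
  ADD #15: R0 = 28 + 2 = 30  → 30 < 38, loop
  ADD #16: R0 = 30 + 2 = 32  → 32 < 38, loop
  ADD #17: R0 = 32 + 2 = 34  → 34 < 38, loop
  ADD #18: R0 = 34 + 2 = 36  → 36 < 38, loop
  ADD #19: R0 = 36 + 2 = 38  → 38 >= 38, exit
Total ADD instructions: 19

19


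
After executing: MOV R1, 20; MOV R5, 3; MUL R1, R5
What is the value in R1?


Register state trace:
  MOV R1, 20  → R1 = 20
  MOV R5, 3  → R5 = 3
  MUL R1, R5  → R1 = 20 * 3 = 60
Final: R1 = 60

60


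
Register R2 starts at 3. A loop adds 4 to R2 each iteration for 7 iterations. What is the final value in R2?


Starting value: R2 = 3
  Iter 1: R2 = 3 + 4 = 7
  Iter 2: R2 = 7 + 4 = 11
  Iter 3: R2 = 11 + 4 = 15
  Iter 4: R2 = 15 + 4 = 19
  Iter 5: R2 = 19 + 4 = 23
  Iter 6: R2 = 23 + 4 = 27
  Iter 7: R2 = 27 + 4 = 31
Final: R2 = 31

31


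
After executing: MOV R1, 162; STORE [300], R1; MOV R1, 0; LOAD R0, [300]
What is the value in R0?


Register and memory trace:
  MOV R1, 162  → R1 = 162
  STORE [300], R1  → mem[300] = 162
  MOV R1, 0  → R1 = 0
  LOAD R0, [300]  → R0 = mem[300] = 162
Final: R0 = 162

162


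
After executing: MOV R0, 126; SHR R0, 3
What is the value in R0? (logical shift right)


Register state trace:
  MOV R0, 126  → R0 = 126
  SHR R0, 3  → R0 = 126 >> 3 = 126 // 2^3 = 15
Final: R0 = 15

15


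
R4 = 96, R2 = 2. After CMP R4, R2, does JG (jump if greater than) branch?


Trace:
  R4 = 96, R2 = 2
  CMP R4, R2  → compares 96 vs 2
  JG checks: is 96 greater than 2?
  96 > 2, so condition is true
Branch taken: Yes

Yes


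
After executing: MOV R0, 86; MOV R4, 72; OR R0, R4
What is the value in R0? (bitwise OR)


Register state trace:
  MOV R0, 86  → R0 = 86 (0b01010110)
  MOV R4, 72  → R4 = 72 (0b01001000)
  OR R0, R4   → R0 = 86 OR 72 = 94 (0b01011110)
Final: R0 = 94

94


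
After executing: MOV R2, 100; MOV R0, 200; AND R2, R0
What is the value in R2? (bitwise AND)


Register state trace:
  MOV R2, 100  → R2 = 100 (0b01100100)
  MOV R0, 200  → R0 = 200 (0b11001000)
  AND R2, R0  → R2 = 100 AND 200 = 64 (0b01000000)
Final: R2 = 64

64


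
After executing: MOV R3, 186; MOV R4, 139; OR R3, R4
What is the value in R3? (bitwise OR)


Register state trace:
  MOV R3, 186  → R3 = 186 (0b10111010)
  MOV R4, 139  → R4 = 139 (0b10001011)
  OR R3, R4   → R3 = 186 OR 139 = 187 (0b10111011)
Final: R3 = 187

187


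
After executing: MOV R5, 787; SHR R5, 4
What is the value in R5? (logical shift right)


Register state trace:
  MOV R5, 787  → R5 = 787
  SHR R5, 4  → R5 = 787 >> 4 = 787 // 2^4 = 49
Final: R5 = 49

49


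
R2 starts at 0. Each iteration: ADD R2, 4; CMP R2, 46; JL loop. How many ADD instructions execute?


Loop trace (R2 starts at 0, target 46, step 4):
  ADD #1: R2 = 0 + 4 = 4  → 4 < 46, loop
  ADD #2: R2 = 4 + 4 = 8  → 8 < 46, loop
  ADD #3: R2 = 8 + 4 = 12  → 12 < 46, loop
  ADD #4: R2 = 12 + 4 = 16  → 16 < 46, loop
  ADD #5: R2 = 16 + 4 = 20  → 20 < 46, loop
  ADD #6: R2 = 20 + 4 = 24  → 24 < 46, loop
  ADD #7: R2 = 24 + 4 = 28  → 28 < 46, loop
  ADD #8: R2 = 28 + 4 = 32  → 32 < 46, loop
  ADD #9: R2 = 32 + 4 = 36  → 36 < 46, loop
  ADD #10: R2 = 36 + 4 = 40  → 40 < 46, loop
  ADD #11: R2 = 40 + 4 = 44  → 44 < 46, loop
  ADD #12: R2 = 44 + 4 = 48  → 48 >= 46, exit
Total ADD instructions: 12

12


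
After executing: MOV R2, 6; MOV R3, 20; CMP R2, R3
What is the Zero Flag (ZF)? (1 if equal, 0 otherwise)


Register state trace:
  MOV R2, 6  → R2 = 6
  MOV R3, 20  → R3 = 20
  CMP R2, R3  → computes 6 - 20 = -14
  Result is nonzero, so values are not equal
ZF = 0

0


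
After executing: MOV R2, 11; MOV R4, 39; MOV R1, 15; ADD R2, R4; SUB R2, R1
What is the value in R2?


Register state trace:
  MOV R2, 11  → R2 = 11
  MOV R4, 39  → R4 = 39
  MOV R1, 15  → R1 = 15
  ADD R2, R4  → R2 = 11 + 39 = 50
  SUB R2, R1  → R2 = 50 - 15 = 35
Final: R2 = 35

35


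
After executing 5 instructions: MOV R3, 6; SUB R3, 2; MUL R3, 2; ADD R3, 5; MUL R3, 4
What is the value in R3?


Register state trace:
  MOV R3, 6  → R3 = 6
  SUB R3, 2  → R3 = 6 - 2 = 4
  MUL R3, 2  → R3 = 4 * 2 = 8
  ADD R3, 5  → R3 = 8 + 5 = 13
  MUL R3, 4  → R3 = 13 * 4 = 52
Final: R3 = 52

52


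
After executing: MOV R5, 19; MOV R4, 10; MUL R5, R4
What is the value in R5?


Register state trace:
  MOV R5, 19  → R5 = 19
  MOV R4, 10  → R4 = 10
  MUL R5, R4  → R5 = 19 * 10 = 190
Final: R5 = 190

190


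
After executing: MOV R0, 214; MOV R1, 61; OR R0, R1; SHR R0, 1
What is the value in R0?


Register state trace:
  MOV R0, 214  → R0 = 214 (0b11010110)
  MOV R1, 61  → R1 = 61 (0b00111101)
  OR R0, R1  → R0 = 214 OR 61 = 255 (0b11111111)
  SHR R0, 1  → R0 = 255 >> 1 = 127
Final: R0 = 127

127


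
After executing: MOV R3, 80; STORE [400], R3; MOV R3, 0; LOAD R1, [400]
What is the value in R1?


Register and memory trace:
  MOV R3, 80  → R3 = 80
  STORE [400], R3  → mem[400] = 80
  MOV R3, 0  → R3 = 0
  LOAD R1, [400]  → R1 = mem[400] = 80
Final: R1 = 80

80


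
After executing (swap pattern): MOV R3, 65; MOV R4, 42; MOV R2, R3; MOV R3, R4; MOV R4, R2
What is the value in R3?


Register state trace (swap pattern):
  MOV R3, 65  → R3 = 65
  MOV R4, 42  → R4 = 42
  MOV R2, R3  → R2 = 65  (save R3)
  MOV R3, R4  → R3 = 42  (R3 gets R4's value)
  MOV R4, R2  → R4 = 65  (R4 gets saved value)
Final: R3 = 42

42


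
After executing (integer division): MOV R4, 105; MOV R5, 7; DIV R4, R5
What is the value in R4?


Register state trace:
  MOV R4, 105  → R4 = 105
  MOV R5, 7  → R5 = 7
  DIV R4, R5  → R4 = 105 // 7 = 15
Final: R4 = 15

15


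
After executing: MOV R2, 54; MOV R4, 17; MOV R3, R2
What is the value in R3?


Register state trace:
  MOV R2, 54  → R2 = 54
  MOV R4, 17  → R4 = 17
  MOV R3, R2  → R3 = 54
Final: R3 = 54

54


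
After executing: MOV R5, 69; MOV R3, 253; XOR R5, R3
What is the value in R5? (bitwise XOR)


Register state trace:
  MOV R5, 69  → R5 = 69 (0b01000101)
  MOV R3, 253  → R3 = 253 (0b11111101)
  XOR R5, R3  → R5 = 69 XOR 253 = 184 (0b10111000)
Final: R5 = 184

184


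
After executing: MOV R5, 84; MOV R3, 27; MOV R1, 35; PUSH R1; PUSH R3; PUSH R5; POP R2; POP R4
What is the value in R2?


Stack trace (top is rightmost):
  MOV R5, 84  → R5 = 84
  MOV R3, 27  → R3 = 27
  MOV R1, 35  → R1 = 35
  PUSH R1  → stack: [35]
  PUSH R3  → stack: [35, 27]
  PUSH R5  → stack: [35, 27, 84]
  POP R2  → R2 = 84, stack: [35, 27]
  POP R4  → R4 = 27, stack: [35]
Final: R2 = 84

84


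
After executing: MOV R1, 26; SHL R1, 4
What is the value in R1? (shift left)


Register state trace:
  MOV R1, 26  → R1 = 26
  SHL R1, 4  → R1 = 26 << 4 = 26 * 2^4 = 416
Final: R1 = 416

416


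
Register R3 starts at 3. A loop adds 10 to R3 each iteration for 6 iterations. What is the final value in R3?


Starting value: R3 = 3
  Iter 1: R3 = 3 + 10 = 13
  Iter 2: R3 = 13 + 10 = 23
  Iter 3: R3 = 23 + 10 = 33
  Iter 4: R3 = 33 + 10 = 43
  Iter 5: R3 = 43 + 10 = 53
  Iter 6: R3 = 53 + 10 = 63
Final: R3 = 63

63


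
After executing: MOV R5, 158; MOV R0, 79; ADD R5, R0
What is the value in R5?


Register state trace:
  MOV R5, 158  → R5 = 158
  MOV R0, 79  → R0 = 79
  ADD R5, R0  → R5 = 158 + 79 = 237
Final: R5 = 237

237


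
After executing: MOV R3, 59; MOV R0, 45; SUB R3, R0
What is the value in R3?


Register state trace:
  MOV R3, 59  → R3 = 59
  MOV R0, 45  → R0 = 45
  SUB R3, R0  → R3 = 59 - 45 = 14
Final: R3 = 14

14


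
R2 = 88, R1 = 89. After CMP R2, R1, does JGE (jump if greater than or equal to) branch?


Trace:
  R2 = 88, R1 = 89
  CMP R2, R1  → compares 88 vs 89
  JGE checks: is 88 greater than or equal to 89?
  88 < 89, so condition is false
Branch taken: No

No


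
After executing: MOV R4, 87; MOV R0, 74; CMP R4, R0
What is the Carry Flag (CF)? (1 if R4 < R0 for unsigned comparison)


Register state trace:
  MOV R4, 87  → R4 = 87
  MOV R0, 74  → R0 = 74
  CMP R4, R0  → unsigned 87 - 74: no borrow
  87 >= 74, so CF = 0
CF = 0

0


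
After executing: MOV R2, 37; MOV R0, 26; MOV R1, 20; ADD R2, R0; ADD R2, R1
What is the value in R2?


Register state trace:
  MOV R2, 37  → R2 = 37
  MOV R0, 26  → R0 = 26
  MOV R1, 20  → R1 = 20
  ADD R2, R0  → R2 = 37 + 26 = 63
  ADD R2, R1  → R2 = 63 + 20 = 83
Final: R2 = 83

83


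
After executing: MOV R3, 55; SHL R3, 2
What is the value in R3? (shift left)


Register state trace:
  MOV R3, 55  → R3 = 55
  SHL R3, 2  → R3 = 55 << 2 = 55 * 2^2 = 220
Final: R3 = 220

220


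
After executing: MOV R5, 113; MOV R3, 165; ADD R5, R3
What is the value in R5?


Register state trace:
  MOV R5, 113  → R5 = 113
  MOV R3, 165  → R3 = 165
  ADD R5, R3  → R5 = 113 + 165 = 278
Final: R5 = 278

278


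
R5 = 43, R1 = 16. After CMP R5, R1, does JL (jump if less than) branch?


Trace:
  R5 = 43, R1 = 16
  CMP R5, R1  → compares 43 vs 16
  JL checks: is 43 less than 16?
  43 > 16, so condition is false
Branch taken: No

No


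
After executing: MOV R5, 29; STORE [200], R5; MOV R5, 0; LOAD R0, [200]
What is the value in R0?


Register and memory trace:
  MOV R5, 29  → R5 = 29
  STORE [200], R5  → mem[200] = 29
  MOV R5, 0  → R5 = 0
  LOAD R0, [200]  → R0 = mem[200] = 29
Final: R0 = 29

29


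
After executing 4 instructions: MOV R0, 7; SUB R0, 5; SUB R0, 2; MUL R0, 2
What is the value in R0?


Register state trace:
  MOV R0, 7  → R0 = 7
  SUB R0, 5  → R0 = 7 - 5 = 2
  SUB R0, 2  → R0 = 2 - 2 = 0
  MUL R0, 2  → R0 = 0 * 2 = 0
Final: R0 = 0

0


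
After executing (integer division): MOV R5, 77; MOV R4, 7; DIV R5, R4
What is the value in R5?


Register state trace:
  MOV R5, 77  → R5 = 77
  MOV R4, 7  → R4 = 7
  DIV R5, R4  → R5 = 77 // 7 = 11
Final: R5 = 11

11


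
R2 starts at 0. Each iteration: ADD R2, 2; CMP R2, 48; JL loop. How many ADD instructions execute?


Loop trace (R2 starts at 0, target 48, step 2):
  ADD #1: R2 = 0 + 2 = 2  → 2 < 48, loop
  ADD #2: R2 = 2 + 2 = 4  → 4 < 48, loop
  ADD #3: R2 = 4 + 2 = 6  → 6 < 48, loop
  ADD #4: R2 = 6 + 2 = 8  → 8 < 48, loop
  ADD #5: R2 = 8 + 2 = 10  → 10 < 48, loop
  ADD #6: R2 = 10 + 2 = 12  → 12 < 48, loop
  ADD #7: R2 = 12 + 2 = 14  → 14 < 48, loop
  ADD #8: R2 = 14 + 2 = 16  → 16 < 48, loop
  ADD #9: R2 = 16 + 2 = 18  → 18 < 48, loop
  ADD #10: R2 = 18 + 2 = 20  → 20 < 48, loop
  ADD #11: R2 = 20 + 2 = 22  → 22 < 48, loop
  ADD #12: R2 = 22 + 2 = 24  → 24 < 48, loop
  ADD #13: R2 = 24 + 2 = 26  → 26 < 48, loop
  ADD #14: R2 = 26 + 2 = 28  → 28 < 48, loop
  ADD #15: R2 = 28 + 2 = 30  → 30 < 48, loop
  ADD #16: R2 = 30 + 2 = 32  → 32 < 48, loop
  ADD #17: R2 = 32 + 2 = 34  → 34 < 48, loop
  ADD #18: R2 = 34 + 2 = 36  → 36 < 48, loop
  ADD #19: R2 = 36 + 2 = 38  → 38 < 48, loop
  ADD #20: R2 = 38 + 2 = 40  → 40 < 48, loop
  ADD #21: R2 = 40 + 2 = 42  → 42 < 48, loop
  ADD #22: R2 = 42 + 2 = 44  → 44 < 48, loop
  ADD #23: R2 = 44 + 2 = 46  → 46 < 48, loop
  ADD #24: R2 = 46 + 2 = 48  → 48 >= 48, exit
Total ADD instructions: 24

24


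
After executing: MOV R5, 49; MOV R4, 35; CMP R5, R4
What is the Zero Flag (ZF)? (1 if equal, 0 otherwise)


Register state trace:
  MOV R5, 49  → R5 = 49
  MOV R4, 35  → R4 = 35
  CMP R5, R4  → computes 49 - 35 = 14
  Result is nonzero, so values are not equal
ZF = 0

0


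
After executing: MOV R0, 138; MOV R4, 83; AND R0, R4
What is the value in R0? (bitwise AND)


Register state trace:
  MOV R0, 138  → R0 = 138 (0b10001010)
  MOV R4, 83  → R4 = 83 (0b01010011)
  AND R0, R4  → R0 = 138 AND 83 = 2 (0b00000010)
Final: R0 = 2

2


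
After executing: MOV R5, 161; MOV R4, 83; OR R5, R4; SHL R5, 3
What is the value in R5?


Register state trace:
  MOV R5, 161  → R5 = 161 (0b10100001)
  MOV R4, 83  → R4 = 83 (0b01010011)
  OR R5, R4  → R5 = 161 OR 83 = 243 (0b11110011)
  SHL R5, 3  → R5 = 243 << 3 = 1944
Final: R5 = 1944

1944


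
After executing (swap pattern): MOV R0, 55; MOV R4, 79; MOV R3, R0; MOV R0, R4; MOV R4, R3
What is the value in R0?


Register state trace (swap pattern):
  MOV R0, 55  → R0 = 55
  MOV R4, 79  → R4 = 79
  MOV R3, R0  → R3 = 55  (save R0)
  MOV R0, R4  → R0 = 79  (R0 gets R4's value)
  MOV R4, R3  → R4 = 55  (R4 gets saved value)
Final: R0 = 79

79
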